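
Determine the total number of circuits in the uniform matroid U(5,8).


In U(5,8), circuits are the (6)-element subsets.
Any set of 6 elements is dependent, and removing any one element gives
an independent set of size 5, so it is a minimal dependent set.
Number of circuits = C(8,6) = 8! / (6! * 2!) = 28.

28


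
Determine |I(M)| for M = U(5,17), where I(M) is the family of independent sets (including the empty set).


Independent sets of U(5,17) are all subsets of size <= 5.
Count = C(17,0) + C(17,1) + C(17,2) + C(17,3) + C(17,4) + C(17,5)
     = 1 + 17 + 136 + 680 + 2380 + 6188
     = 9402.

9402


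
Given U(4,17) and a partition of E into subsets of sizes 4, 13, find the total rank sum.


r(Ai) = min(|Ai|, 4) for each part.
Sum = min(4,4) + min(13,4)
    = 4 + 4
    = 8.

8


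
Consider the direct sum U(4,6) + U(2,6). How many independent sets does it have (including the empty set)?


For a direct sum, |I(M1+M2)| = |I(M1)| * |I(M2)|.
|I(U(4,6))| = sum C(6,k) for k=0..4 = 57.
|I(U(2,6))| = sum C(6,k) for k=0..2 = 22.
Total = 57 * 22 = 1254.

1254


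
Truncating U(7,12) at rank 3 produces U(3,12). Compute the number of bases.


Truncating U(7,12) to rank 3 gives U(3,12).
Bases of U(3,12) are all 3-element subsets of 12 elements.
Number of bases = C(12,3) = 12! / (3! * 9!) = 220.

220


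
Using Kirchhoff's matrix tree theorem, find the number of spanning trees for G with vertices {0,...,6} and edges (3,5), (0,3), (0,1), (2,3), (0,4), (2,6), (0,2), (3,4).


By Kirchhoff's matrix tree theorem, the number of spanning trees equals
the determinant of any cofactor of the Laplacian matrix L.
G has 7 vertices and 8 edges.
Computing the (6 x 6) cofactor determinant gives 8.

8


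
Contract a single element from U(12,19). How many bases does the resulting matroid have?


Contracting e from U(12,19) gives U(11,18).
Bases of U(11,18) = (18 choose 11) = 31824.

31824


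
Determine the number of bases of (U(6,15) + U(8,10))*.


(M1+M2)* = M1* + M2*.
M1* = U(9,15), bases: C(15,9) = 5005.
M2* = U(2,10), bases: C(10,2) = 45.
|B(M*)| = 5005 * 45 = 225225.

225225


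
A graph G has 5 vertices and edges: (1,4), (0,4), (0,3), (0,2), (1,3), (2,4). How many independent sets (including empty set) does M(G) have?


An independent set in a graphic matroid is an acyclic edge subset.
G has 5 vertices and 6 edges.
Enumerate all 2^6 = 64 subsets, checking for acyclicity.
Total independent sets = 52.

52


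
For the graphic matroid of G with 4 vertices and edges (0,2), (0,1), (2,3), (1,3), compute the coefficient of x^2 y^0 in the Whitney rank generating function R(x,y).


R(x,y) = sum over A in 2^E of x^(r(E)-r(A)) * y^(|A|-r(A)).
G has 4 vertices, 4 edges. r(E) = 3.
Enumerate all 2^4 = 16 subsets.
Count subsets with r(E)-r(A)=2 and |A|-r(A)=0: 4.

4


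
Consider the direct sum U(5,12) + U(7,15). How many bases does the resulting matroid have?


Bases of a direct sum M1 + M2: |B| = |B(M1)| * |B(M2)|.
|B(U(5,12))| = C(12,5) = 792.
|B(U(7,15))| = C(15,7) = 6435.
Total bases = 792 * 6435 = 5096520.

5096520


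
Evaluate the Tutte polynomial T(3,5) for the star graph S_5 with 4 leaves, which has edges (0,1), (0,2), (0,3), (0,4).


A star on 5 vertices is a tree with 4 edges.
T(x,y) = x^(4) for any tree.
T(3,5) = 3^4 = 81.

81


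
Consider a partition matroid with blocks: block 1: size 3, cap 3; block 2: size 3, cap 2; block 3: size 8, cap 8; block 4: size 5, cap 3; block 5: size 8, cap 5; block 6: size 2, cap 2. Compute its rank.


Rank of a partition matroid = sum of min(|Si|, ci) for each block.
= min(3,3) + min(3,2) + min(8,8) + min(5,3) + min(8,5) + min(2,2)
= 3 + 2 + 8 + 3 + 5 + 2
= 23.

23


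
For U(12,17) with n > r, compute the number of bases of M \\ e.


Deleting e from U(12,17) gives U(12,16) since n > r.
Bases of U(12,16) = C(16,12) = 16! / (12! * 4!) = 1820.

1820


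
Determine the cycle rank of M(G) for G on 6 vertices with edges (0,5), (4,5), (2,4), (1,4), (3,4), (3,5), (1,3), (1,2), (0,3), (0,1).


Cycle rank (nullity) = |E| - r(M) = |E| - (|V| - c).
|E| = 10, |V| = 6, c = 1.
Nullity = 10 - (6 - 1) = 10 - 5 = 5.

5


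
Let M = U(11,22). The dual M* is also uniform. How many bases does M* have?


The dual of U(r,n) is U(n-r, n) = U(11,22).
Bases of U(11,22) are all (11)-element subsets.
|B(M*)| = C(22,11) = 705432.

705432


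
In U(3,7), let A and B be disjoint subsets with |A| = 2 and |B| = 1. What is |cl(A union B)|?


|A union B| = 2 + 1 = 3 (disjoint).
In U(3,7), cl(S) = S if |S| < 3, else cl(S) = E.
Since 3 >= 3, cl(A union B) = E.
|cl(A union B)| = 7.

7


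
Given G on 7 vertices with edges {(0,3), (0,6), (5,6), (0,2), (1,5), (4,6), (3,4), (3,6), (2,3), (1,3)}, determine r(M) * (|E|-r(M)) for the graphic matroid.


r(M) = |V| - c = 7 - 1 = 6.
nullity = |E| - r(M) = 10 - 6 = 4.
Product = 6 * 4 = 24.

24


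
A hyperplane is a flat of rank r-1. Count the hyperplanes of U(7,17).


Hyperplanes of U(7,17) are flats of rank 6.
In a uniform matroid, these are exactly the (6)-element subsets.
Count = C(17,6) = 12376.

12376


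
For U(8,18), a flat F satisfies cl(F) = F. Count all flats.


Flats of U(8,18): every subset of size < 8 is a flat, plus E itself.
Count = (18 choose 0) + (18 choose 1) + (18 choose 2) + (18 choose 3) + (18 choose 4) + (18 choose 5) + (18 choose 6) + (18 choose 7) + 1
     = 1 + 18 + 153 + 816 + 3060 + 8568 + 18564 + 31824 + 1
     = 63005.

63005


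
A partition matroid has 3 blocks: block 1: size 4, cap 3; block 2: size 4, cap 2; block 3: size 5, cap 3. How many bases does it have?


A basis picks exactly ci elements from block i.
Number of bases = product of C(|Si|, ci).
= C(4,3) * C(4,2) * C(5,3)
= 4 * 6 * 10
= 240.

240


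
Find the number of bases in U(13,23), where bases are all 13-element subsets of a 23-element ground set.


Bases of U(13,23) are all 13-element subsets of the 23-element ground set.
Number of bases = C(23,13).
C(23,13) = 23! / (13! * 10!) = 1144066.

1144066


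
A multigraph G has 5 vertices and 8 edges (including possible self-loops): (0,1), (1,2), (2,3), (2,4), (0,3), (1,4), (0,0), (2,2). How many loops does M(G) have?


In a graphic matroid, a loop is a self-loop edge (u,u) with rank 0.
Examining all 8 edges for self-loops...
Self-loops found: (0,0), (2,2)
Number of loops = 2.

2


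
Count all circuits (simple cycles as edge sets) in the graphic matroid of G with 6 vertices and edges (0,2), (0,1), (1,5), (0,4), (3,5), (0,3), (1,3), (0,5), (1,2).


A circuit in a graphic matroid = edge set of a simple cycle.
G has 6 vertices and 9 edges.
Enumerating all minimal edge subsets forming cycles...
Total circuits found: 12.

12


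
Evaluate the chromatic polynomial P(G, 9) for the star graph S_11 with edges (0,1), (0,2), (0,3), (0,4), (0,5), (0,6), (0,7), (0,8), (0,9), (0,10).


P(tree, k) = k * (k-1)^(10) for any tree on 11 vertices.
P(9) = 9 * 8^10 = 9 * 1073741824 = 9663676416.

9663676416


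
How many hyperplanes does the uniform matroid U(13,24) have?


Hyperplanes of U(13,24) are flats of rank 12.
In a uniform matroid, these are exactly the (12)-element subsets.
Count = (24 choose 12) = 2704156.

2704156


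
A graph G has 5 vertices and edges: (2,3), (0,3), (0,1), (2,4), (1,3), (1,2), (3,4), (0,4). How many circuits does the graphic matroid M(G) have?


A circuit in a graphic matroid = edge set of a simple cycle.
G has 5 vertices and 8 edges.
Enumerating all minimal edge subsets forming cycles...
Total circuits found: 13.

13


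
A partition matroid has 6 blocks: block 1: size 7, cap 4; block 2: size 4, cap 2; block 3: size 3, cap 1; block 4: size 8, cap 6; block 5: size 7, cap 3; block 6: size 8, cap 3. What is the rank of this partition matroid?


Rank of a partition matroid = sum of min(|Si|, ci) for each block.
= min(7,4) + min(4,2) + min(3,1) + min(8,6) + min(7,3) + min(8,3)
= 4 + 2 + 1 + 6 + 3 + 3
= 19.

19


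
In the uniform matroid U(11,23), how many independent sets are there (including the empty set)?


Independent sets of U(11,23) are all subsets of size <= 11.
Count = C(23,0) + C(23,1) + C(23,2) + C(23,3) + C(23,4) + C(23,5) + C(23,6) + C(23,7) + C(23,8) + C(23,9) + C(23,10) + C(23,11)
     = 1 + 23 + 253 + 1771 + 8855 + 33649 + 100947 + 245157 + 490314 + 817190 + 1144066 + 1352078
     = 4194304.

4194304


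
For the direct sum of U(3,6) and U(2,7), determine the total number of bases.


Bases of a direct sum M1 + M2: |B| = |B(M1)| * |B(M2)|.
|B(U(3,6))| = C(6,3) = 20.
|B(U(2,7))| = C(7,2) = 21.
Total bases = 20 * 21 = 420.

420


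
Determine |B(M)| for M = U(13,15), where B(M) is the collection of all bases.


Bases of U(13,15) are all 13-element subsets of the 15-element ground set.
Number of bases = C(15,13).
C(15,13) = 105.

105


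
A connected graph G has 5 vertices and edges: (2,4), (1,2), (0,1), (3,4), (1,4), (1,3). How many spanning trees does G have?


By Kirchhoff's matrix tree theorem, the number of spanning trees equals
the determinant of any cofactor of the Laplacian matrix L.
G has 5 vertices and 6 edges.
Computing the (4 x 4) cofactor determinant gives 8.

8


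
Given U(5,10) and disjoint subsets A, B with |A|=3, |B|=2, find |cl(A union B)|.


|A union B| = 3 + 2 = 5 (disjoint).
In U(5,10), cl(S) = S if |S| < 5, else cl(S) = E.
Since 5 >= 5, cl(A union B) = E.
|cl(A union B)| = 10.

10


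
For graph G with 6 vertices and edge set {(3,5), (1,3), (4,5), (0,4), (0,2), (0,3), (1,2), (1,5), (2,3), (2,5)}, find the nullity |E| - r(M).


Cycle rank (nullity) = |E| - r(M) = |E| - (|V| - c).
|E| = 10, |V| = 6, c = 1.
Nullity = 10 - (6 - 1) = 10 - 5 = 5.

5


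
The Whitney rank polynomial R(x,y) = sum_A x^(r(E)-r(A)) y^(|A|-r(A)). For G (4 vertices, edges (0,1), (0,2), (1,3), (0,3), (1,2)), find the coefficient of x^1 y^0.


R(x,y) = sum over A in 2^E of x^(r(E)-r(A)) * y^(|A|-r(A)).
G has 4 vertices, 5 edges. r(E) = 3.
Enumerate all 2^5 = 32 subsets.
Count subsets with r(E)-r(A)=1 and |A|-r(A)=0: 10.

10


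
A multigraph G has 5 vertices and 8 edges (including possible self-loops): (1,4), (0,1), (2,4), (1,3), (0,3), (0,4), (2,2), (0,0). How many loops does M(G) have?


In a graphic matroid, a loop is a self-loop edge (u,u) with rank 0.
Examining all 8 edges for self-loops...
Self-loops found: (2,2), (0,0)
Number of loops = 2.

2


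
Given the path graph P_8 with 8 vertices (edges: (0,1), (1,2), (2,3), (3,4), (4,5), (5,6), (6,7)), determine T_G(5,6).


A path on 8 vertices is a tree with 7 edges.
T(x,y) = x^(7) for any tree.
T(5,6) = 5^7 = 78125.

78125


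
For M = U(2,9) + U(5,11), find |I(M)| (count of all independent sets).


For a direct sum, |I(M1+M2)| = |I(M1)| * |I(M2)|.
|I(U(2,9))| = sum C(9,k) for k=0..2 = 46.
|I(U(5,11))| = sum C(11,k) for k=0..5 = 1024.
Total = 46 * 1024 = 47104.

47104


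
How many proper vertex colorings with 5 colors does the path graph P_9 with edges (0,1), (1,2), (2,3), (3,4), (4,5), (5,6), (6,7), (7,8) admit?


P(P_9, k) = k * (k-1)^(8).
P(5) = 5 * 4^8 = 5 * 65536 = 327680.

327680


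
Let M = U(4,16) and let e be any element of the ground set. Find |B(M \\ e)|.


Deleting e from U(4,16) gives U(4,15) since n > r.
Bases of U(4,15) = (15 choose 4) = 1365.

1365


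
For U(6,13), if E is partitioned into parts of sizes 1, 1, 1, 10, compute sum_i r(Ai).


r(Ai) = min(|Ai|, 6) for each part.
Sum = min(1,6) + min(1,6) + min(1,6) + min(10,6)
    = 1 + 1 + 1 + 6
    = 9.

9


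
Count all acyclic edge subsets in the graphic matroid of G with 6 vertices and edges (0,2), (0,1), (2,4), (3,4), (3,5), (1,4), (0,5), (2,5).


An independent set in a graphic matroid is an acyclic edge subset.
G has 6 vertices and 8 edges.
Enumerate all 2^8 = 256 subsets, checking for acyclicity.
Total independent sets = 190.

190


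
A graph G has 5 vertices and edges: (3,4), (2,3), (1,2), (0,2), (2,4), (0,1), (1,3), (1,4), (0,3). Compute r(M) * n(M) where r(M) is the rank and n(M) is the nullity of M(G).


r(M) = |V| - c = 5 - 1 = 4.
nullity = |E| - r(M) = 9 - 4 = 5.
Product = 4 * 5 = 20.

20


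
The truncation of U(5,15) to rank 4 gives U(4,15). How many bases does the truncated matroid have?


Truncating U(5,15) to rank 4 gives U(4,15).
Bases of U(4,15) are all 4-element subsets of 15 elements.
Number of bases = C(15,4) = (15 * 14 * 13 * 12) / (1 * 2 * 3 * 4) = 1365.

1365


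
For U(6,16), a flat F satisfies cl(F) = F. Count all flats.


Flats of U(6,16): every subset of size < 6 is a flat, plus E itself.
Count = C(16,0) + C(16,1) + C(16,2) + C(16,3) + C(16,4) + C(16,5) + 1
     = 1 + 16 + 120 + 560 + 1820 + 4368 + 1
     = 6886.

6886


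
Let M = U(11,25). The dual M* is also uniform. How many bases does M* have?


The dual of U(r,n) is U(n-r, n) = U(14,25).
Bases of U(14,25) are all (14)-element subsets.
|B(M*)| = C(25,14) = 4457400.

4457400


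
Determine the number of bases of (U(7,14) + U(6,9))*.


(M1+M2)* = M1* + M2*.
M1* = U(7,14), bases: C(14,7) = 3432.
M2* = U(3,9), bases: C(9,3) = 84.
|B(M*)| = 3432 * 84 = 288288.

288288


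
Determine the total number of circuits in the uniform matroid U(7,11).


In U(7,11), circuits are the (8)-element subsets.
Any set of 8 elements is dependent, and removing any one element gives
an independent set of size 7, so it is a minimal dependent set.
Number of circuits = C(11,8) = 165.

165


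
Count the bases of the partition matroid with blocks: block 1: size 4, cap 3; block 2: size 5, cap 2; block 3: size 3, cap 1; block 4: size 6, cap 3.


A basis picks exactly ci elements from block i.
Number of bases = product of C(|Si|, ci).
= C(4,3) * C(5,2) * C(3,1) * C(6,3)
= 4 * 10 * 3 * 20
= 2400.

2400


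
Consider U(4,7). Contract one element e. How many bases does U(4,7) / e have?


Contracting e from U(4,7) gives U(3,6).
Bases of U(3,6) = C(6,3) = (6 * 5 * 4) / (1 * 2 * 3) = 20.

20


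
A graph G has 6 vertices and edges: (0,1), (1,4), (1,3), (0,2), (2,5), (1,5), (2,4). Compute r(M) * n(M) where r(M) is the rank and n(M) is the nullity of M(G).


r(M) = |V| - c = 6 - 1 = 5.
nullity = |E| - r(M) = 7 - 5 = 2.
Product = 5 * 2 = 10.

10


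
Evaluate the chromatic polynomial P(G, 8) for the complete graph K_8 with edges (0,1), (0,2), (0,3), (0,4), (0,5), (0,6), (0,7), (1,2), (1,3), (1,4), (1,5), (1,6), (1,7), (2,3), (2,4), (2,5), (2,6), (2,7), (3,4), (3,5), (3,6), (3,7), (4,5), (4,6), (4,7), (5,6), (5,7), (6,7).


P(K_8, k) = k(k-1)(k-2)...(k-7).
P(8) = (8) * (7) * (6) * (5) * (4) * (3) * (2) * (1) = 40320.

40320


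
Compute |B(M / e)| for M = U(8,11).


Contracting e from U(8,11) gives U(7,10).
Bases of U(7,10) = C(10,7) = 120.

120


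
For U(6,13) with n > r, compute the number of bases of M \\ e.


Deleting e from U(6,13) gives U(6,12) since n > r.
Bases of U(6,12) = C(12,6) = 924.

924


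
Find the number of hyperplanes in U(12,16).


Hyperplanes of U(12,16) are flats of rank 11.
In a uniform matroid, these are exactly the (11)-element subsets.
Count = (16 choose 11) = 4368.

4368


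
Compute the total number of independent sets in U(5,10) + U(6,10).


For a direct sum, |I(M1+M2)| = |I(M1)| * |I(M2)|.
|I(U(5,10))| = sum C(10,k) for k=0..5 = 638.
|I(U(6,10))| = sum C(10,k) for k=0..6 = 848.
Total = 638 * 848 = 541024.

541024


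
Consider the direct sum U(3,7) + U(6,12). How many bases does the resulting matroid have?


Bases of a direct sum M1 + M2: |B| = |B(M1)| * |B(M2)|.
|B(U(3,7))| = C(7,3) = 35.
|B(U(6,12))| = C(12,6) = 924.
Total bases = 35 * 924 = 32340.

32340


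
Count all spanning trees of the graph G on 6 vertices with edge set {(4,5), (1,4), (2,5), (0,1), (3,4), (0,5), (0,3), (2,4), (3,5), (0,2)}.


By Kirchhoff's matrix tree theorem, the number of spanning trees equals
the determinant of any cofactor of the Laplacian matrix L.
G has 6 vertices and 10 edges.
Computing the (5 x 5) cofactor determinant gives 120.

120


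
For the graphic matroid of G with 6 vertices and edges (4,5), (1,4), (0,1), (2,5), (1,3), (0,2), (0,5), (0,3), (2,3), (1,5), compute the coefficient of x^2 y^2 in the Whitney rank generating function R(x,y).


R(x,y) = sum over A in 2^E of x^(r(E)-r(A)) * y^(|A|-r(A)).
G has 6 vertices, 10 edges. r(E) = 5.
Enumerate all 2^10 = 1024 subsets.
Count subsets with r(E)-r(A)=2 and |A|-r(A)=2: 5.

5


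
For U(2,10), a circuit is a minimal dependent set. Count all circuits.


In U(2,10), circuits are the (3)-element subsets.
Any set of 3 elements is dependent, and removing any one element gives
an independent set of size 2, so it is a minimal dependent set.
Number of circuits = C(10,3) = (10 * 9 * 8) / (1 * 2 * 3) = 120.

120


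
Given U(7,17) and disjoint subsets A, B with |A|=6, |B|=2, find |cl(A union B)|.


|A union B| = 6 + 2 = 8 (disjoint).
In U(7,17), cl(S) = S if |S| < 7, else cl(S) = E.
Since 8 >= 7, cl(A union B) = E.
|cl(A union B)| = 17.

17


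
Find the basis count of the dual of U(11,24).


The dual of U(r,n) is U(n-r, n) = U(13,24).
Bases of U(13,24) are all (13)-element subsets.
|B(M*)| = (24 choose 13) = 2496144.

2496144


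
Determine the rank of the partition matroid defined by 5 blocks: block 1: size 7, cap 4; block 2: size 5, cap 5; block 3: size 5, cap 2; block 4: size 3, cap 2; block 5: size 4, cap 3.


Rank of a partition matroid = sum of min(|Si|, ci) for each block.
= min(7,4) + min(5,5) + min(5,2) + min(3,2) + min(4,3)
= 4 + 5 + 2 + 2 + 3
= 16.

16


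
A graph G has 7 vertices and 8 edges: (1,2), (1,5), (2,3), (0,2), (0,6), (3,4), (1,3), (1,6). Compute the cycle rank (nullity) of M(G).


Cycle rank (nullity) = |E| - r(M) = |E| - (|V| - c).
|E| = 8, |V| = 7, c = 1.
Nullity = 8 - (7 - 1) = 8 - 6 = 2.

2


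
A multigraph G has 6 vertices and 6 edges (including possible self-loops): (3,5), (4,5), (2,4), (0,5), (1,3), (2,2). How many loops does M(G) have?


In a graphic matroid, a loop is a self-loop edge (u,u) with rank 0.
Examining all 6 edges for self-loops...
Self-loops found: (2,2)
Number of loops = 1.

1


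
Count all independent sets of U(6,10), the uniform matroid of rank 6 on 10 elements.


Independent sets of U(6,10) are all subsets of size <= 6.
Count = C(10,0) + C(10,1) + C(10,2) + C(10,3) + C(10,4) + C(10,5) + C(10,6)
     = 1 + 10 + 45 + 120 + 210 + 252 + 210
     = 848.

848


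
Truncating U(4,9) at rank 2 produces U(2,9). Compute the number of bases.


Truncating U(4,9) to rank 2 gives U(2,9).
Bases of U(2,9) are all 2-element subsets of 9 elements.
Number of bases = C(9,2) = 9! / (2! * 7!) = 36.

36


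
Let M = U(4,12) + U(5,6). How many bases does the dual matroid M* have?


(M1+M2)* = M1* + M2*.
M1* = U(8,12), bases: C(12,8) = 495.
M2* = U(1,6), bases: C(6,1) = 6.
|B(M*)| = 495 * 6 = 2970.

2970


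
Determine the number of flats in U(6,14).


Flats of U(6,14): every subset of size < 6 is a flat, plus E itself.
Count = C(14,0) + C(14,1) + C(14,2) + C(14,3) + C(14,4) + C(14,5) + 1
     = 1 + 14 + 91 + 364 + 1001 + 2002 + 1
     = 3474.

3474


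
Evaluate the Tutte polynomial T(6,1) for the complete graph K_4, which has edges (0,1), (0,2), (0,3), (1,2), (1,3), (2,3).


T(K_4; x,y) = x^3 + 3x^2 + 4xy + 2x + y^3 + 3y^2 + 2y.
Substituting x=6, y=1:
= 216 + 108 + 24 + 12 + 1 + 3 + 2
= 366.

366


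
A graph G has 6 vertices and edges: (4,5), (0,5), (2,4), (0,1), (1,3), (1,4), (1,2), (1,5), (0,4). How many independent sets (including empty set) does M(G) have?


An independent set in a graphic matroid is an acyclic edge subset.
G has 6 vertices and 9 edges.
Enumerate all 2^9 = 512 subsets, checking for acyclicity.
Total independent sets = 256.

256


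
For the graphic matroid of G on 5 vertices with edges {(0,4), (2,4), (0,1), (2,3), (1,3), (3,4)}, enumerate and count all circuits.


A circuit in a graphic matroid = edge set of a simple cycle.
G has 5 vertices and 6 edges.
Enumerating all minimal edge subsets forming cycles...
Total circuits found: 3.

3


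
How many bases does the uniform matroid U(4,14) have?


Bases of U(4,14) are all 4-element subsets of the 14-element ground set.
Number of bases = C(14,4).
C(14,4) = 14! / (4! * 10!) = 1001.

1001


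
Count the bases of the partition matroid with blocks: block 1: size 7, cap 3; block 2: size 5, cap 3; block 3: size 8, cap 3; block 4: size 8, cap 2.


A basis picks exactly ci elements from block i.
Number of bases = product of C(|Si|, ci).
= C(7,3) * C(5,3) * C(8,3) * C(8,2)
= 35 * 10 * 56 * 28
= 548800.

548800


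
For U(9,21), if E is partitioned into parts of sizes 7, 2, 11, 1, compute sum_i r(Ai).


r(Ai) = min(|Ai|, 9) for each part.
Sum = min(7,9) + min(2,9) + min(11,9) + min(1,9)
    = 7 + 2 + 9 + 1
    = 19.

19


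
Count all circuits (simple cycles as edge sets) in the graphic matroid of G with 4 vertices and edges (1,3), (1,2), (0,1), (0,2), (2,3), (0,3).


A circuit in a graphic matroid = edge set of a simple cycle.
G has 4 vertices and 6 edges.
Enumerating all minimal edge subsets forming cycles...
Total circuits found: 7.

7


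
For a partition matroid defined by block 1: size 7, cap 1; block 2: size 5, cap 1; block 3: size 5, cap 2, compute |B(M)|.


A basis picks exactly ci elements from block i.
Number of bases = product of C(|Si|, ci).
= C(7,1) * C(5,1) * C(5,2)
= 7 * 5 * 10
= 350.

350


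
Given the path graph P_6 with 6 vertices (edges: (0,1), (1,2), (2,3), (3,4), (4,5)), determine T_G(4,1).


A path on 6 vertices is a tree with 5 edges.
T(x,y) = x^(5) for any tree.
T(4,1) = 4^5 = 1024.

1024


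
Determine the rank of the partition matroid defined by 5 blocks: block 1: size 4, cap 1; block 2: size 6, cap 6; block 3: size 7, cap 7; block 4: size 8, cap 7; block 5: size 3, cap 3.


Rank of a partition matroid = sum of min(|Si|, ci) for each block.
= min(4,1) + min(6,6) + min(7,7) + min(8,7) + min(3,3)
= 1 + 6 + 7 + 7 + 3
= 24.

24


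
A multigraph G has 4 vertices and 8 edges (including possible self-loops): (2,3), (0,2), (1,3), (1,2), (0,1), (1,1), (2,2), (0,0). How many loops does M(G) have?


In a graphic matroid, a loop is a self-loop edge (u,u) with rank 0.
Examining all 8 edges for self-loops...
Self-loops found: (1,1), (2,2), (0,0)
Number of loops = 3.

3


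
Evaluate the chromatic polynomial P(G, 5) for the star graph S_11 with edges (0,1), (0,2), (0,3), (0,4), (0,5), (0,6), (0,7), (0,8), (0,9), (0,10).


P(tree, k) = k * (k-1)^(10) for any tree on 11 vertices.
P(5) = 5 * 4^10 = 5 * 1048576 = 5242880.

5242880


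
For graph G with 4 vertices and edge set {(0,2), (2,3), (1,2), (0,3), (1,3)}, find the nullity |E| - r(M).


Cycle rank (nullity) = |E| - r(M) = |E| - (|V| - c).
|E| = 5, |V| = 4, c = 1.
Nullity = 5 - (4 - 1) = 5 - 3 = 2.

2


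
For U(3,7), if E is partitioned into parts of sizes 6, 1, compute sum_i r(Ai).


r(Ai) = min(|Ai|, 3) for each part.
Sum = min(6,3) + min(1,3)
    = 3 + 1
    = 4.

4


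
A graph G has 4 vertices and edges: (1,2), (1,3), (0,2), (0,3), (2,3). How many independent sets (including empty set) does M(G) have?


An independent set in a graphic matroid is an acyclic edge subset.
G has 4 vertices and 5 edges.
Enumerate all 2^5 = 32 subsets, checking for acyclicity.
Total independent sets = 24.

24


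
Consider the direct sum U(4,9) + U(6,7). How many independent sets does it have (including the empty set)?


For a direct sum, |I(M1+M2)| = |I(M1)| * |I(M2)|.
|I(U(4,9))| = sum C(9,k) for k=0..4 = 256.
|I(U(6,7))| = sum C(7,k) for k=0..6 = 127.
Total = 256 * 127 = 32512.

32512


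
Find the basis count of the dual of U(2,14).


The dual of U(r,n) is U(n-r, n) = U(12,14).
Bases of U(12,14) are all (12)-element subsets.
|B(M*)| = C(14,12) = 14! / (12! * 2!) = 91.

91


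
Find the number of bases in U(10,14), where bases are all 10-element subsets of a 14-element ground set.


Bases of U(10,14) are all 10-element subsets of the 14-element ground set.
Number of bases = C(14,10).
(14 choose 10) = 1001.

1001


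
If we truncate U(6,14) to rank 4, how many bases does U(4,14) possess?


Truncating U(6,14) to rank 4 gives U(4,14).
Bases of U(4,14) are all 4-element subsets of 14 elements.
Number of bases = C(14,4) = 14! / (4! * 10!) = 1001.

1001


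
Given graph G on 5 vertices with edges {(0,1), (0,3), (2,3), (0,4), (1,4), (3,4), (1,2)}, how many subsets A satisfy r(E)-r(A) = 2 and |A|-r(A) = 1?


R(x,y) = sum over A in 2^E of x^(r(E)-r(A)) * y^(|A|-r(A)).
G has 5 vertices, 7 edges. r(E) = 4.
Enumerate all 2^7 = 128 subsets.
Count subsets with r(E)-r(A)=2 and |A|-r(A)=1: 2.

2


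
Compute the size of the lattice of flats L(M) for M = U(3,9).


Flats of U(3,9): every subset of size < 3 is a flat, plus E itself.
Count = (9 choose 0) + (9 choose 1) + (9 choose 2) + 1
     = 1 + 9 + 36 + 1
     = 47.

47


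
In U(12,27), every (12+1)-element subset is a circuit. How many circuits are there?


In U(12,27), circuits are the (13)-element subsets.
Any set of 13 elements is dependent, and removing any one element gives
an independent set of size 12, so it is a minimal dependent set.
Number of circuits = C(27,13) = 20058300.

20058300


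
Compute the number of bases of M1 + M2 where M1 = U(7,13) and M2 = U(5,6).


Bases of a direct sum M1 + M2: |B| = |B(M1)| * |B(M2)|.
|B(U(7,13))| = C(13,7) = 1716.
|B(U(5,6))| = C(6,5) = 6.
Total bases = 1716 * 6 = 10296.

10296


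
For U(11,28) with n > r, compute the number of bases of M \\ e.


Deleting e from U(11,28) gives U(11,27) since n > r.
Bases of U(11,27) = C(27,11) = 27! / (11! * 16!) = 13037895.

13037895


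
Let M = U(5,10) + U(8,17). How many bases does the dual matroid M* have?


(M1+M2)* = M1* + M2*.
M1* = U(5,10), bases: C(10,5) = 252.
M2* = U(9,17), bases: C(17,9) = 24310.
|B(M*)| = 252 * 24310 = 6126120.

6126120


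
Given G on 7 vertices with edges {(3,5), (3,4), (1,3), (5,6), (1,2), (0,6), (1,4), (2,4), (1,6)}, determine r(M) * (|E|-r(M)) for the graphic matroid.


r(M) = |V| - c = 7 - 1 = 6.
nullity = |E| - r(M) = 9 - 6 = 3.
Product = 6 * 3 = 18.

18


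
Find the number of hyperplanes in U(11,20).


Hyperplanes of U(11,20) are flats of rank 10.
In a uniform matroid, these are exactly the (10)-element subsets.
Count = C(20,10) = 184756.

184756


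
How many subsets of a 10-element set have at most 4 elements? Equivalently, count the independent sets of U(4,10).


Independent sets of U(4,10) are all subsets of size <= 4.
Count = C(10,0) + C(10,1) + C(10,2) + C(10,3) + C(10,4)
     = 1 + 10 + 45 + 120 + 210
     = 386.

386


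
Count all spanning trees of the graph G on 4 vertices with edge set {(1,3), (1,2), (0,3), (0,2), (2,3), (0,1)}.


By Kirchhoff's matrix tree theorem, the number of spanning trees equals
the determinant of any cofactor of the Laplacian matrix L.
G has 4 vertices and 6 edges.
Computing the (3 x 3) cofactor determinant gives 16.

16


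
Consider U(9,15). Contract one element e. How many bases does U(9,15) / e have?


Contracting e from U(9,15) gives U(8,14).
Bases of U(8,14) = (14 choose 8) = 3003.

3003


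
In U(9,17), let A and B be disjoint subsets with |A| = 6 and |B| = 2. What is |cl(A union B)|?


|A union B| = 6 + 2 = 8 (disjoint).
In U(9,17), cl(S) = S if |S| < 9, else cl(S) = E.
Since 8 < 9, cl(A union B) = A union B.
|cl(A union B)| = 8.

8


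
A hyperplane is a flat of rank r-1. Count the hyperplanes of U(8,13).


Hyperplanes of U(8,13) are flats of rank 7.
In a uniform matroid, these are exactly the (7)-element subsets.
Count = (13 choose 7) = 1716.

1716


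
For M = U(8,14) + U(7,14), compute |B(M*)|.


(M1+M2)* = M1* + M2*.
M1* = U(6,14), bases: C(14,6) = 3003.
M2* = U(7,14), bases: C(14,7) = 3432.
|B(M*)| = 3003 * 3432 = 10306296.

10306296


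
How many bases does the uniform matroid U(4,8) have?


Bases of U(4,8) are all 4-element subsets of the 8-element ground set.
Number of bases = C(8,4).
C(8,4) = (8 * 7 * 6 * 5) / (1 * 2 * 3 * 4) = 70.

70


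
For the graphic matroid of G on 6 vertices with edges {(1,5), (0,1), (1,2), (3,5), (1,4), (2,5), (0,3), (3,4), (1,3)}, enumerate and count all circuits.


A circuit in a graphic matroid = edge set of a simple cycle.
G has 6 vertices and 9 edges.
Enumerating all minimal edge subsets forming cycles...
Total circuits found: 10.

10


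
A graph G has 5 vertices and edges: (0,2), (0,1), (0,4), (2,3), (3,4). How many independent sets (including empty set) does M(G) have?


An independent set in a graphic matroid is an acyclic edge subset.
G has 5 vertices and 5 edges.
Enumerate all 2^5 = 32 subsets, checking for acyclicity.
Total independent sets = 30.

30


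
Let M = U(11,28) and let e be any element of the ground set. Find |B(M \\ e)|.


Deleting e from U(11,28) gives U(11,27) since n > r.
Bases of U(11,27) = C(27,11) = 27! / (11! * 16!) = 13037895.

13037895


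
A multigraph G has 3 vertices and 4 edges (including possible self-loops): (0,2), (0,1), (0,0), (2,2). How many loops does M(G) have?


In a graphic matroid, a loop is a self-loop edge (u,u) with rank 0.
Examining all 4 edges for self-loops...
Self-loops found: (0,0), (2,2)
Number of loops = 2.

2


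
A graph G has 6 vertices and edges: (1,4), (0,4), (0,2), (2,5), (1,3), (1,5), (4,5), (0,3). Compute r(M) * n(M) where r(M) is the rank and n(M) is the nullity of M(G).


r(M) = |V| - c = 6 - 1 = 5.
nullity = |E| - r(M) = 8 - 5 = 3.
Product = 5 * 3 = 15.

15


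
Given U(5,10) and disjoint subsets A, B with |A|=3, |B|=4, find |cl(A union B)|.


|A union B| = 3 + 4 = 7 (disjoint).
In U(5,10), cl(S) = S if |S| < 5, else cl(S) = E.
Since 7 >= 5, cl(A union B) = E.
|cl(A union B)| = 10.

10


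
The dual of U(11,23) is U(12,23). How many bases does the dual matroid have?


The dual of U(r,n) is U(n-r, n) = U(12,23).
Bases of U(12,23) are all (12)-element subsets.
|B(M*)| = C(23,12) = 23! / (12! * 11!) = 1352078.

1352078


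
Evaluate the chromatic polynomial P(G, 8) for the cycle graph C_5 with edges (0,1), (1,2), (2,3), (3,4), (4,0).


P(C_5, k) = (k-1)^5 + (-1)^5*(k-1).
P(8) = (7)^5 - 7
= 16807 - 7 = 16800.

16800


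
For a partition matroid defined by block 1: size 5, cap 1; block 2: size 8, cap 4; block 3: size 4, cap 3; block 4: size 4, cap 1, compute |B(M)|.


A basis picks exactly ci elements from block i.
Number of bases = product of C(|Si|, ci).
= C(5,1) * C(8,4) * C(4,3) * C(4,1)
= 5 * 70 * 4 * 4
= 5600.

5600


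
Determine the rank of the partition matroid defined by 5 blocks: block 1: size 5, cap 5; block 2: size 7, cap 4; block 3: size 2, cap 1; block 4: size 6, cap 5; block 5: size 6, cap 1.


Rank of a partition matroid = sum of min(|Si|, ci) for each block.
= min(5,5) + min(7,4) + min(2,1) + min(6,5) + min(6,1)
= 5 + 4 + 1 + 5 + 1
= 16.

16


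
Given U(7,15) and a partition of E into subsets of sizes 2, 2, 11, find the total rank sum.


r(Ai) = min(|Ai|, 7) for each part.
Sum = min(2,7) + min(2,7) + min(11,7)
    = 2 + 2 + 7
    = 11.

11


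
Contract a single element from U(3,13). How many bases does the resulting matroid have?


Contracting e from U(3,13) gives U(2,12).
Bases of U(2,12) = (12 choose 2) = 66.

66


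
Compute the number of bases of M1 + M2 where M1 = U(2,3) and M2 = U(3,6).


Bases of a direct sum M1 + M2: |B| = |B(M1)| * |B(M2)|.
|B(U(2,3))| = C(3,2) = 3.
|B(U(3,6))| = C(6,3) = 20.
Total bases = 3 * 20 = 60.

60


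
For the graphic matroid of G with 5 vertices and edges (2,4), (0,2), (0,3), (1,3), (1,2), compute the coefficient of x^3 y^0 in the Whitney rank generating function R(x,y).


R(x,y) = sum over A in 2^E of x^(r(E)-r(A)) * y^(|A|-r(A)).
G has 5 vertices, 5 edges. r(E) = 4.
Enumerate all 2^5 = 32 subsets.
Count subsets with r(E)-r(A)=3 and |A|-r(A)=0: 5.

5


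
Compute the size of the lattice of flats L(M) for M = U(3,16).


Flats of U(3,16): every subset of size < 3 is a flat, plus E itself.
Count = C(16,0) + C(16,1) + C(16,2) + 1
     = 1 + 16 + 120 + 1
     = 138.

138


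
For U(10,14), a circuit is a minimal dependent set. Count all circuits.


In U(10,14), circuits are the (11)-element subsets.
Any set of 11 elements is dependent, and removing any one element gives
an independent set of size 10, so it is a minimal dependent set.
Number of circuits = C(14,11) = 364.

364


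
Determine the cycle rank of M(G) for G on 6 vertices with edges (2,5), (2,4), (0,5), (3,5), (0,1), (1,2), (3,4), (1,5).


Cycle rank (nullity) = |E| - r(M) = |E| - (|V| - c).
|E| = 8, |V| = 6, c = 1.
Nullity = 8 - (6 - 1) = 8 - 5 = 3.

3


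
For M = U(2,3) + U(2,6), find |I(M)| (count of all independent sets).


For a direct sum, |I(M1+M2)| = |I(M1)| * |I(M2)|.
|I(U(2,3))| = sum C(3,k) for k=0..2 = 7.
|I(U(2,6))| = sum C(6,k) for k=0..2 = 22.
Total = 7 * 22 = 154.

154


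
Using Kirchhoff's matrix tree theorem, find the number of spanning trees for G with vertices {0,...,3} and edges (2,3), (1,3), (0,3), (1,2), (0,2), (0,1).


By Kirchhoff's matrix tree theorem, the number of spanning trees equals
the determinant of any cofactor of the Laplacian matrix L.
G has 4 vertices and 6 edges.
Computing the (3 x 3) cofactor determinant gives 16.

16


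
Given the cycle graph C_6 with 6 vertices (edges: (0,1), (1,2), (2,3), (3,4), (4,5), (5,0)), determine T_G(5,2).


T(C_6; x,y) = x + x^2 + ... + x^(5) + y.
T(5,2) = 5^1 + 5^2 + 5^3 + 5^4 + 5^5 + 2
= 5 + 25 + 125 + 625 + 3125 + 2
= 3907.

3907


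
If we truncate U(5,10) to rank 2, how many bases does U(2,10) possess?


Truncating U(5,10) to rank 2 gives U(2,10).
Bases of U(2,10) are all 2-element subsets of 10 elements.
Number of bases = (10 choose 2) = 45.

45


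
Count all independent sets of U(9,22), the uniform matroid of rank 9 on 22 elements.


Independent sets of U(9,22) are all subsets of size <= 9.
Count = C(22,0) + C(22,1) + C(22,2) + C(22,3) + C(22,4) + C(22,5) + C(22,6) + C(22,7) + C(22,8) + C(22,9)
     = 1 + 22 + 231 + 1540 + 7315 + 26334 + 74613 + 170544 + 319770 + 497420
     = 1097790.

1097790


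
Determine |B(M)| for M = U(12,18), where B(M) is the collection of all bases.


Bases of U(12,18) are all 12-element subsets of the 18-element ground set.
Number of bases = C(18,12).
C(18,12) = 18564.

18564


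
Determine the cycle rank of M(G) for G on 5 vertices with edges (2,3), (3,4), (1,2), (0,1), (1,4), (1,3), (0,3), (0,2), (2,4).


Cycle rank (nullity) = |E| - r(M) = |E| - (|V| - c).
|E| = 9, |V| = 5, c = 1.
Nullity = 9 - (5 - 1) = 9 - 4 = 5.

5


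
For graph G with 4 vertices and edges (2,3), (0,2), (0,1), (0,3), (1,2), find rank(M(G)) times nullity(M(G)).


r(M) = |V| - c = 4 - 1 = 3.
nullity = |E| - r(M) = 5 - 3 = 2.
Product = 3 * 2 = 6.

6


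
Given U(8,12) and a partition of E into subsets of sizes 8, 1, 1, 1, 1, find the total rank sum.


r(Ai) = min(|Ai|, 8) for each part.
Sum = min(8,8) + min(1,8) + min(1,8) + min(1,8) + min(1,8)
    = 8 + 1 + 1 + 1 + 1
    = 12.

12


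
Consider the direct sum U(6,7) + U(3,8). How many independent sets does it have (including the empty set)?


For a direct sum, |I(M1+M2)| = |I(M1)| * |I(M2)|.
|I(U(6,7))| = sum C(7,k) for k=0..6 = 127.
|I(U(3,8))| = sum C(8,k) for k=0..3 = 93.
Total = 127 * 93 = 11811.

11811


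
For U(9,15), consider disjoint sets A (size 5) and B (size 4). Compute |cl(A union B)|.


|A union B| = 5 + 4 = 9 (disjoint).
In U(9,15), cl(S) = S if |S| < 9, else cl(S) = E.
Since 9 >= 9, cl(A union B) = E.
|cl(A union B)| = 15.

15


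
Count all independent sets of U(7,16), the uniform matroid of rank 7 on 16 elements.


Independent sets of U(7,16) are all subsets of size <= 7.
Count = (16 choose 0) + (16 choose 1) + (16 choose 2) + (16 choose 3) + (16 choose 4) + (16 choose 5) + (16 choose 6) + (16 choose 7)
     = 1 + 16 + 120 + 560 + 1820 + 4368 + 8008 + 11440
     = 26333.

26333


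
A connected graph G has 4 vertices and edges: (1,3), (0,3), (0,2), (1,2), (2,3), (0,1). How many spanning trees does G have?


By Kirchhoff's matrix tree theorem, the number of spanning trees equals
the determinant of any cofactor of the Laplacian matrix L.
G has 4 vertices and 6 edges.
Computing the (3 x 3) cofactor determinant gives 16.

16


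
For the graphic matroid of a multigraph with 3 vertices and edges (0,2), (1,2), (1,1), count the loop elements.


In a graphic matroid, a loop is a self-loop edge (u,u) with rank 0.
Examining all 3 edges for self-loops...
Self-loops found: (1,1)
Number of loops = 1.

1


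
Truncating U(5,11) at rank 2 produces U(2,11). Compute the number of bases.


Truncating U(5,11) to rank 2 gives U(2,11).
Bases of U(2,11) are all 2-element subsets of 11 elements.
Number of bases = (11 choose 2) = 55.

55


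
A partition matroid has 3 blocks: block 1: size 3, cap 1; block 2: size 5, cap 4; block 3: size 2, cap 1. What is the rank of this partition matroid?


Rank of a partition matroid = sum of min(|Si|, ci) for each block.
= min(3,1) + min(5,4) + min(2,1)
= 1 + 4 + 1
= 6.

6


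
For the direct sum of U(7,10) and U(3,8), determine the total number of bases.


Bases of a direct sum M1 + M2: |B| = |B(M1)| * |B(M2)|.
|B(U(7,10))| = C(10,7) = 120.
|B(U(3,8))| = C(8,3) = 56.
Total bases = 120 * 56 = 6720.

6720


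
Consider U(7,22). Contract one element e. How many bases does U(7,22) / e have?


Contracting e from U(7,22) gives U(6,21).
Bases of U(6,21) = C(21,6) = 54264.

54264


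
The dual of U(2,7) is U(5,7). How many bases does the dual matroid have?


The dual of U(r,n) is U(n-r, n) = U(5,7).
Bases of U(5,7) are all (5)-element subsets.
|B(M*)| = C(7,5) = 7! / (5! * 2!) = 21.

21


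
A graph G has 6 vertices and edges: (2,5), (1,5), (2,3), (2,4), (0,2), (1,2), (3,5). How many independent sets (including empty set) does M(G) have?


An independent set in a graphic matroid is an acyclic edge subset.
G has 6 vertices and 7 edges.
Enumerate all 2^7 = 128 subsets, checking for acyclicity.
Total independent sets = 96.

96


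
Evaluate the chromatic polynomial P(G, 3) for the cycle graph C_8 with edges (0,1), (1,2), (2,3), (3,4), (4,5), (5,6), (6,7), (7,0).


P(C_8, k) = (k-1)^8 + (-1)^8*(k-1).
P(3) = (2)^8 + 2
= 256 + 2 = 258.

258


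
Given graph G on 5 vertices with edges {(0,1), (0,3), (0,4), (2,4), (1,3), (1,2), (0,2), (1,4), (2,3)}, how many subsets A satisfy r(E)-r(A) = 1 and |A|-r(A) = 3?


R(x,y) = sum over A in 2^E of x^(r(E)-r(A)) * y^(|A|-r(A)).
G has 5 vertices, 9 edges. r(E) = 4.
Enumerate all 2^9 = 512 subsets.
Count subsets with r(E)-r(A)=1 and |A|-r(A)=3: 2.

2


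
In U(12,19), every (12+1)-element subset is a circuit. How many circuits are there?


In U(12,19), circuits are the (13)-element subsets.
Any set of 13 elements is dependent, and removing any one element gives
an independent set of size 12, so it is a minimal dependent set.
Number of circuits = C(19,13) = 27132.

27132


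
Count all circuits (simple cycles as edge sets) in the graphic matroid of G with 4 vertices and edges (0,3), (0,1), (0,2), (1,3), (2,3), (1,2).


A circuit in a graphic matroid = edge set of a simple cycle.
G has 4 vertices and 6 edges.
Enumerating all minimal edge subsets forming cycles...
Total circuits found: 7.

7


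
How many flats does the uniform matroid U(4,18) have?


Flats of U(4,18): every subset of size < 4 is a flat, plus E itself.
Count = (18 choose 0) + (18 choose 1) + (18 choose 2) + (18 choose 3) + 1
     = 1 + 18 + 153 + 816 + 1
     = 989.

989


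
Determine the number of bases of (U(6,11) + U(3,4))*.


(M1+M2)* = M1* + M2*.
M1* = U(5,11), bases: C(11,5) = 462.
M2* = U(1,4), bases: C(4,1) = 4.
|B(M*)| = 462 * 4 = 1848.

1848


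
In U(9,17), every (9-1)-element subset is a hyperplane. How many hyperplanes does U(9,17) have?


Hyperplanes of U(9,17) are flats of rank 8.
In a uniform matroid, these are exactly the (8)-element subsets.
Count = C(17,8) = 24310.

24310
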